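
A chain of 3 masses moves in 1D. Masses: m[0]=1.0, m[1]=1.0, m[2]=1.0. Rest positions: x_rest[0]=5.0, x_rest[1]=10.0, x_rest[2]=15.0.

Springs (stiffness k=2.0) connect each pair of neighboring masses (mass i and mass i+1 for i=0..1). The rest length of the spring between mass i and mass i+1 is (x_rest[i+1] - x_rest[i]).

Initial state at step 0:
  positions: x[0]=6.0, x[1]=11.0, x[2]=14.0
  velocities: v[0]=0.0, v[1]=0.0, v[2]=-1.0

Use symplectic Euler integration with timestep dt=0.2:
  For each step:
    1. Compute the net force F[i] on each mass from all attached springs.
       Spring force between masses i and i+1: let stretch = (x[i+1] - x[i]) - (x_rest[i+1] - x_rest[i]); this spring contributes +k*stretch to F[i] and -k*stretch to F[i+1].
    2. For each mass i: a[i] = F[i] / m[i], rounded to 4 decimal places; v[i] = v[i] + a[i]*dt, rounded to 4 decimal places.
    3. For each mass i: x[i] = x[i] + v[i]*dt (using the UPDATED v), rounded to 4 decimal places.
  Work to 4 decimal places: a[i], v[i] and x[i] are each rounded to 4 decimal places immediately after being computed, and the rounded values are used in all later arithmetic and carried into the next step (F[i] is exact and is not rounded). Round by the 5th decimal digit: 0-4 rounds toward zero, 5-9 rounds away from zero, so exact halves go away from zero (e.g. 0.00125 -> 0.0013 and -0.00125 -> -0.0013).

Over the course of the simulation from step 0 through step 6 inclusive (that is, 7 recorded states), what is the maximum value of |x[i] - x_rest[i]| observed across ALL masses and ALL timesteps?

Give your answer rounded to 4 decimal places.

Answer: 1.0400

Derivation:
Step 0: x=[6.0000 11.0000 14.0000] v=[0.0000 0.0000 -1.0000]
Step 1: x=[6.0000 10.8400 13.9600] v=[0.0000 -0.8000 -0.2000]
Step 2: x=[5.9872 10.5424 14.0704] v=[-0.0640 -1.4880 0.5520]
Step 3: x=[5.9388 10.1626 14.2986] v=[-0.2419 -1.8989 1.1408]
Step 4: x=[5.8283 9.7758 14.5959] v=[-0.5524 -1.9340 1.4864]
Step 5: x=[5.6336 9.4588 14.9076] v=[-0.9734 -1.5850 1.5584]
Step 6: x=[5.3449 9.2717 15.1834] v=[-1.4433 -0.9356 1.3789]
Max displacement = 1.0400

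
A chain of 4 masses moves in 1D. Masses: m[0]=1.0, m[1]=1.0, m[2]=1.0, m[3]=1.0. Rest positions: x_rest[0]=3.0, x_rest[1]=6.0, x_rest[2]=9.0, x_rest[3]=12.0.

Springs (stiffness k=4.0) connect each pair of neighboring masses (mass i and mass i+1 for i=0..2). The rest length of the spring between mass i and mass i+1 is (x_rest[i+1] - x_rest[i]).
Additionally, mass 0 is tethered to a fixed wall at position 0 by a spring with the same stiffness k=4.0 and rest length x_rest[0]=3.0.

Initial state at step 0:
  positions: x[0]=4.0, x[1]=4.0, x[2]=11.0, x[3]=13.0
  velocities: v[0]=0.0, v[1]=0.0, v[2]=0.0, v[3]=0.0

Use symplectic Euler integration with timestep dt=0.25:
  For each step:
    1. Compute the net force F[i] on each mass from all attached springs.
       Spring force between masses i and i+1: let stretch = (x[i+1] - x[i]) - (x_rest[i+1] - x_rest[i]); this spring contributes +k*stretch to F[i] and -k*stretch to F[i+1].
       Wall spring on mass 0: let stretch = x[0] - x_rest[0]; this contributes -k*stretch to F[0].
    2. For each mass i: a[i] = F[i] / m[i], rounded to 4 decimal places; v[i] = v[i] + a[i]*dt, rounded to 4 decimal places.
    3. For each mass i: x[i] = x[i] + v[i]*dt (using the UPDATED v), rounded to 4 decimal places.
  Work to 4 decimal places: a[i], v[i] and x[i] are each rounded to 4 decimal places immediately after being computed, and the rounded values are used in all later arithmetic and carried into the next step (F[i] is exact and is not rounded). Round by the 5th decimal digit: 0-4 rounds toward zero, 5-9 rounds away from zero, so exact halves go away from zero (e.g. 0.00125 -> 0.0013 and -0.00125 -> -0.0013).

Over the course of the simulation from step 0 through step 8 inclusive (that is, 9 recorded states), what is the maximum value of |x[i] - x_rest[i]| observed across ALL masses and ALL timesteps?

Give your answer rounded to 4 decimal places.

Step 0: x=[4.0000 4.0000 11.0000 13.0000] v=[0.0000 0.0000 0.0000 0.0000]
Step 1: x=[3.0000 5.7500 9.7500 13.2500] v=[-4.0000 7.0000 -5.0000 1.0000]
Step 2: x=[1.9375 7.8125 8.3750 13.3750] v=[-4.2500 8.2500 -5.5000 0.5000]
Step 3: x=[1.8594 8.5469 8.1094 13.0000] v=[-0.3125 2.9375 -1.0625 -1.5000]
Step 4: x=[2.9883 7.5000 9.1758 12.1524] v=[4.5156 -4.1875 4.2656 -3.3906]
Step 5: x=[4.4981 5.7442 10.5674 11.3106] v=[6.0390 -7.0234 5.5664 -3.3672]
Step 6: x=[5.1949 4.8826 10.9390 11.0330] v=[2.7870 -3.4463 1.4864 -1.1104]
Step 7: x=[4.5149 5.6132 9.8200 11.4819] v=[-2.7202 2.9224 -4.4760 1.7956]
Step 8: x=[2.9807 7.1209 8.0648 12.2653] v=[-6.1368 6.0309 -7.0209 3.1337]
Max displacement = 2.5469

Answer: 2.5469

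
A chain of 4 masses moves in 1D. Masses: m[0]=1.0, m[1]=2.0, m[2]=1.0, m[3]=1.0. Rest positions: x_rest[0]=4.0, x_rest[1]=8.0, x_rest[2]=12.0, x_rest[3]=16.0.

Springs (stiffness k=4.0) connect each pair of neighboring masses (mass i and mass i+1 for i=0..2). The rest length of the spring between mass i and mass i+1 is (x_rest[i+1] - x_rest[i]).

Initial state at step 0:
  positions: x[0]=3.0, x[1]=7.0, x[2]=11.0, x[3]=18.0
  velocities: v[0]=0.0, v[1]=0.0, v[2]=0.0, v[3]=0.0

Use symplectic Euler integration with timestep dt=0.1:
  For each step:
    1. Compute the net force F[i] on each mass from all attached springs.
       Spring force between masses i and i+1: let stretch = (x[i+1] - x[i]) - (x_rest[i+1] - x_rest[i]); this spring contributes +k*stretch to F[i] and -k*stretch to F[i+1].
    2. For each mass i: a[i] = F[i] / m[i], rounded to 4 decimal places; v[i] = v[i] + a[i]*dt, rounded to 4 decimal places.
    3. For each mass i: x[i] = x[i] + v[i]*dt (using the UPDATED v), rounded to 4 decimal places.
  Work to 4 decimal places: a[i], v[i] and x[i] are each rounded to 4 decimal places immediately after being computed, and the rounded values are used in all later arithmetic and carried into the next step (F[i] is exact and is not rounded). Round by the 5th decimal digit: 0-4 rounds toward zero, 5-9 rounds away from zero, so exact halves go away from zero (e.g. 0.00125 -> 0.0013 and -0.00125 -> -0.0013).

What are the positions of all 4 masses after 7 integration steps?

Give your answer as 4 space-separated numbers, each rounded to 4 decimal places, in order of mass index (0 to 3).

Step 0: x=[3.0000 7.0000 11.0000 18.0000] v=[0.0000 0.0000 0.0000 0.0000]
Step 1: x=[3.0000 7.0000 11.1200 17.8800] v=[0.0000 0.0000 1.2000 -1.2000]
Step 2: x=[3.0000 7.0024 11.3456 17.6496] v=[0.0000 0.0240 2.2560 -2.3040]
Step 3: x=[3.0001 7.0116 11.6496 17.3270] v=[0.0010 0.0922 3.0403 -3.2256]
Step 4: x=[3.0007 7.0334 11.9952 16.9373] v=[0.0056 0.2175 3.4561 -3.8966]
Step 5: x=[3.0026 7.0737 12.3400 16.5100] v=[0.0187 0.4033 3.4482 -4.2734]
Step 6: x=[3.0073 7.1379 12.6410 16.0759] v=[0.0471 0.6423 3.0097 -4.3414]
Step 7: x=[3.0172 7.2296 12.8592 15.6644] v=[0.0993 0.9168 2.1824 -4.1154]

Answer: 3.0172 7.2296 12.8592 15.6644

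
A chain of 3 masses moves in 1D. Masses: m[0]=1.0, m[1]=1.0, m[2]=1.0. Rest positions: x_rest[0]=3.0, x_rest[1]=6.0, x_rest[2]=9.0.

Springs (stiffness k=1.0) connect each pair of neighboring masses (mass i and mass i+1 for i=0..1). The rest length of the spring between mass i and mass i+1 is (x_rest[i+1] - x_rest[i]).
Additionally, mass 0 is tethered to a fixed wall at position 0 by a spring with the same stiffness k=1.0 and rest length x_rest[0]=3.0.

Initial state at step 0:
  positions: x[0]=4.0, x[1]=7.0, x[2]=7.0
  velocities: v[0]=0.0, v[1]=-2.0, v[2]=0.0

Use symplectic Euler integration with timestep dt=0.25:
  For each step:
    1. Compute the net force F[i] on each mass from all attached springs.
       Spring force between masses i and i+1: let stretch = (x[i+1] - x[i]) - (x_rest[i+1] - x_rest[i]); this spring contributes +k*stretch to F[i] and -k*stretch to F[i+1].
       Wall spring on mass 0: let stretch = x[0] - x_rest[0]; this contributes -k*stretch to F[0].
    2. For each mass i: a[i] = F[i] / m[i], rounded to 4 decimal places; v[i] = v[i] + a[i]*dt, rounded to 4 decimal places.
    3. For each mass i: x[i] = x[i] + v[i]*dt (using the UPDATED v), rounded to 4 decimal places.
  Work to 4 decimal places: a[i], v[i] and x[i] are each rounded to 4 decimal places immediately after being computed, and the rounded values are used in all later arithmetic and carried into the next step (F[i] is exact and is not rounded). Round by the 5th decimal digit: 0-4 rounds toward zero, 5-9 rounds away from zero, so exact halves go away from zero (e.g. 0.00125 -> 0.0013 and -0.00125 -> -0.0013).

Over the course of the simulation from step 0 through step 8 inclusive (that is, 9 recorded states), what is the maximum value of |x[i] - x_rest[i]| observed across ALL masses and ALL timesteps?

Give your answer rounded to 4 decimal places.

Answer: 2.5656

Derivation:
Step 0: x=[4.0000 7.0000 7.0000] v=[0.0000 -2.0000 0.0000]
Step 1: x=[3.9375 6.3125 7.1875] v=[-0.2500 -2.7500 0.7500]
Step 2: x=[3.7774 5.5313 7.5078] v=[-0.6406 -3.1250 1.2813]
Step 3: x=[3.4908 4.7640 7.8921] v=[-1.1465 -3.0694 1.5372]
Step 4: x=[3.0656 4.1126 8.2684] v=[-1.7009 -2.6057 1.5052]
Step 5: x=[2.5142 3.6555 8.5725] v=[-2.2056 -1.8285 1.2163]
Step 6: x=[1.8770 3.4344 8.7568] v=[-2.5488 -0.8846 0.7371]
Step 7: x=[1.2198 3.4486 8.7959] v=[-2.6287 0.0567 0.1565]
Step 8: x=[0.6257 3.6577 8.6883] v=[-2.3765 0.8363 -0.4303]
Max displacement = 2.5656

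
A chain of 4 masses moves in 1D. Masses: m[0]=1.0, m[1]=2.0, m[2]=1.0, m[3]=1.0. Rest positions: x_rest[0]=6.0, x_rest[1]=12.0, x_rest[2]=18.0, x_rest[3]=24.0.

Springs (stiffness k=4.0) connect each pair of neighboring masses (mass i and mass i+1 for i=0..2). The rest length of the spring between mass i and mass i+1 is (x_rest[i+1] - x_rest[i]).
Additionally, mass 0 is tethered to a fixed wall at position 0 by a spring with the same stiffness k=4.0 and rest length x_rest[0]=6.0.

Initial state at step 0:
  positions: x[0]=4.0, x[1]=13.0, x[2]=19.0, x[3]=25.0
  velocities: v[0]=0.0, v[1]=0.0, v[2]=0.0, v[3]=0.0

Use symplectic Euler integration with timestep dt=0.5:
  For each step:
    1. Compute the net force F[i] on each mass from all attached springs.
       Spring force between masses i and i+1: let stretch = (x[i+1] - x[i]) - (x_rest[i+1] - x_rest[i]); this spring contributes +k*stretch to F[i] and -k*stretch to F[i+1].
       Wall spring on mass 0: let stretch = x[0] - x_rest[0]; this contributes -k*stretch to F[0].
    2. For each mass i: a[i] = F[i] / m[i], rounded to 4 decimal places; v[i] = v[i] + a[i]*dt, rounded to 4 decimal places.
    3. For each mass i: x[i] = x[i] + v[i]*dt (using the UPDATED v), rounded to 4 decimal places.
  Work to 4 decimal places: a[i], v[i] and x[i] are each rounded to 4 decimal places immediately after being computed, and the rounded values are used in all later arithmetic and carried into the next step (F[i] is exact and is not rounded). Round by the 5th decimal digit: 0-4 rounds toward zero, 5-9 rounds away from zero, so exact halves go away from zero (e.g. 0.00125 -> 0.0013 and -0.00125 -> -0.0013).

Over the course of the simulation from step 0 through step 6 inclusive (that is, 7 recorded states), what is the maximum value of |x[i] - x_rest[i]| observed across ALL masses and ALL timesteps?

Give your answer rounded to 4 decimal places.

Step 0: x=[4.0000 13.0000 19.0000 25.0000] v=[0.0000 0.0000 0.0000 0.0000]
Step 1: x=[9.0000 11.5000 19.0000 25.0000] v=[10.0000 -3.0000 0.0000 0.0000]
Step 2: x=[7.5000 12.5000 17.5000 25.0000] v=[-3.0000 2.0000 -3.0000 0.0000]
Step 3: x=[3.5000 13.5000 18.5000 23.5000] v=[-8.0000 2.0000 2.0000 -3.0000]
Step 4: x=[6.0000 12.0000 19.5000 23.0000] v=[5.0000 -3.0000 2.0000 -1.0000]
Step 5: x=[8.5000 11.2500 16.5000 25.0000] v=[5.0000 -1.5000 -6.0000 4.0000]
Step 6: x=[5.2500 11.7500 16.7500 24.5000] v=[-6.5000 1.0000 0.5000 -1.0000]
Max displacement = 3.0000

Answer: 3.0000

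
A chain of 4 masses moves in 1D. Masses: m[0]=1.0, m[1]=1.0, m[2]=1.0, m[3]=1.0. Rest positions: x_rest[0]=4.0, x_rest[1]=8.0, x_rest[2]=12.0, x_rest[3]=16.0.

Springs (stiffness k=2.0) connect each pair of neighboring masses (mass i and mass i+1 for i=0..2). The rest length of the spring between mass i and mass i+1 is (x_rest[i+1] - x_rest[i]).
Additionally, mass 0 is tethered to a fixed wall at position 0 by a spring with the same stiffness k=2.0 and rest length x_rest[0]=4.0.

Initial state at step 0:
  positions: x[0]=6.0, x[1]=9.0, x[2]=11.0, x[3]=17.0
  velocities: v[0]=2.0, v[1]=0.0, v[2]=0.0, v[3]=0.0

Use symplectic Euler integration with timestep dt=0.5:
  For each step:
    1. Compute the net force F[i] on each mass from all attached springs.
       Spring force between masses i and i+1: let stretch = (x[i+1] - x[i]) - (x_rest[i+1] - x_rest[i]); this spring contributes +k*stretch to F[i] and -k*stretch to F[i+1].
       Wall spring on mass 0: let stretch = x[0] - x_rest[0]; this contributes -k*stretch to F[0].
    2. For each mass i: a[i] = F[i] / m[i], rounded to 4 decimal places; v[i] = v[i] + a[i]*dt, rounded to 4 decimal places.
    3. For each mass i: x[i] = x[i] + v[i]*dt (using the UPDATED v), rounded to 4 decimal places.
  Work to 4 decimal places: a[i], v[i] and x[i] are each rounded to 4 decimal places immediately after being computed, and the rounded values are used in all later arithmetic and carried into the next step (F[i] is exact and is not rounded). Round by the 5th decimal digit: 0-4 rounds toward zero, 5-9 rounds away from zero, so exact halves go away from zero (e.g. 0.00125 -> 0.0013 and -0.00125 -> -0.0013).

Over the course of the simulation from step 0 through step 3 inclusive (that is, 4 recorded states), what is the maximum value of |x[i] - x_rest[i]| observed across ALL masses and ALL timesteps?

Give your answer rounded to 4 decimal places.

Answer: 2.2500

Derivation:
Step 0: x=[6.0000 9.0000 11.0000 17.0000] v=[2.0000 0.0000 0.0000 0.0000]
Step 1: x=[5.5000 8.5000 13.0000 16.0000] v=[-1.0000 -1.0000 4.0000 -2.0000]
Step 2: x=[3.7500 8.7500 14.2500 15.5000] v=[-3.5000 0.5000 2.5000 -1.0000]
Step 3: x=[2.6250 9.2500 13.3750 16.3750] v=[-2.2500 1.0000 -1.7500 1.7500]
Max displacement = 2.2500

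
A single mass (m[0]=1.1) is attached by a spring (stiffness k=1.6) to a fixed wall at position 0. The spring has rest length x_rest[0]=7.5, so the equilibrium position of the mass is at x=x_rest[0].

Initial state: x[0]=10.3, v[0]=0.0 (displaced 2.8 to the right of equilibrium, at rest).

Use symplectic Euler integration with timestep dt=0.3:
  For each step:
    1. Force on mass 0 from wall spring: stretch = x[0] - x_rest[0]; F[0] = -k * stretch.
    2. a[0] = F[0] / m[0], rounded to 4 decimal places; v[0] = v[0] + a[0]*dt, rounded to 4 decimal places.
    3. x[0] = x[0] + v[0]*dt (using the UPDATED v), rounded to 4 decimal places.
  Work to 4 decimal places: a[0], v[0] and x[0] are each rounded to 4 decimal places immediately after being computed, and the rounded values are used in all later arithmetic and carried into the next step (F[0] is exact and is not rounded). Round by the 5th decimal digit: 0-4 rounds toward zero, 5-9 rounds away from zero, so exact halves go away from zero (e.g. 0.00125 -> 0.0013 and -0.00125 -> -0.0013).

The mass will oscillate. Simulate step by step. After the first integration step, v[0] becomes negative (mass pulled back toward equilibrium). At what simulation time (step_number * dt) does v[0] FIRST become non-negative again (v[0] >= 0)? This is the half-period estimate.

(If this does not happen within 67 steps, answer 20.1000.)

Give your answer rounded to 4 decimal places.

Answer: 2.7000

Derivation:
Step 0: x=[10.3000] v=[0.0000]
Step 1: x=[9.9335] v=[-1.2218]
Step 2: x=[9.2484] v=[-2.2837]
Step 3: x=[8.3344] v=[-3.0466]
Step 4: x=[7.3112] v=[-3.4107]
Step 5: x=[6.3127] v=[-3.3283]
Step 6: x=[5.4696] v=[-2.8102]
Step 7: x=[4.8923] v=[-1.9242]
Step 8: x=[4.6564] v=[-0.7863]
Step 9: x=[4.7928] v=[0.4545]
First v>=0 after going negative at step 9, time=2.7000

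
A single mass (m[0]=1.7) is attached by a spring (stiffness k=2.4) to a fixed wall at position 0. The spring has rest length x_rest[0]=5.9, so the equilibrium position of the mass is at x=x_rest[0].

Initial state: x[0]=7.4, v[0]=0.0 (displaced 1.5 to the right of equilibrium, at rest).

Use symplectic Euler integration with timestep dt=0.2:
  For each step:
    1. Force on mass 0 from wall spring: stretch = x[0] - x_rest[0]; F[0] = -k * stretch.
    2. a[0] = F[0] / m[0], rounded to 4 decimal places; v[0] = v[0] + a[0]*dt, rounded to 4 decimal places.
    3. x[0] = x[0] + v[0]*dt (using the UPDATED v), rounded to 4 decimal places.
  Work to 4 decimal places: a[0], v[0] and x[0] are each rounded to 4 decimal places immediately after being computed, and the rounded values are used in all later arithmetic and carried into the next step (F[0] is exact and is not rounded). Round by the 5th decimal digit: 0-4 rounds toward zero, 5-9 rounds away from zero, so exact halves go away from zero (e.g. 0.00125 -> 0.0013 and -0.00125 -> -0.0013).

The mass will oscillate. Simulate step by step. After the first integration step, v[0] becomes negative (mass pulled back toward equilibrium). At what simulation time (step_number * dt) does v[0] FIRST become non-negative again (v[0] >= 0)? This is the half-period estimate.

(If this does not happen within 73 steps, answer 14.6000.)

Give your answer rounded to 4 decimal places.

Step 0: x=[7.4000] v=[0.0000]
Step 1: x=[7.3153] v=[-0.4235]
Step 2: x=[7.1507] v=[-0.8231]
Step 3: x=[6.9155] v=[-1.1762]
Step 4: x=[6.6229] v=[-1.4629]
Step 5: x=[6.2895] v=[-1.6670]
Step 6: x=[5.9341] v=[-1.7770]
Step 7: x=[5.5768] v=[-1.7866]
Step 8: x=[5.2377] v=[-1.6953]
Step 9: x=[4.9360] v=[-1.5083]
Step 10: x=[4.6888] v=[-1.2361]
Step 11: x=[4.5100] v=[-0.8941]
Step 12: x=[4.4097] v=[-0.5016]
Step 13: x=[4.3935] v=[-0.0808]
Step 14: x=[4.4624] v=[0.3446]
First v>=0 after going negative at step 14, time=2.8000

Answer: 2.8000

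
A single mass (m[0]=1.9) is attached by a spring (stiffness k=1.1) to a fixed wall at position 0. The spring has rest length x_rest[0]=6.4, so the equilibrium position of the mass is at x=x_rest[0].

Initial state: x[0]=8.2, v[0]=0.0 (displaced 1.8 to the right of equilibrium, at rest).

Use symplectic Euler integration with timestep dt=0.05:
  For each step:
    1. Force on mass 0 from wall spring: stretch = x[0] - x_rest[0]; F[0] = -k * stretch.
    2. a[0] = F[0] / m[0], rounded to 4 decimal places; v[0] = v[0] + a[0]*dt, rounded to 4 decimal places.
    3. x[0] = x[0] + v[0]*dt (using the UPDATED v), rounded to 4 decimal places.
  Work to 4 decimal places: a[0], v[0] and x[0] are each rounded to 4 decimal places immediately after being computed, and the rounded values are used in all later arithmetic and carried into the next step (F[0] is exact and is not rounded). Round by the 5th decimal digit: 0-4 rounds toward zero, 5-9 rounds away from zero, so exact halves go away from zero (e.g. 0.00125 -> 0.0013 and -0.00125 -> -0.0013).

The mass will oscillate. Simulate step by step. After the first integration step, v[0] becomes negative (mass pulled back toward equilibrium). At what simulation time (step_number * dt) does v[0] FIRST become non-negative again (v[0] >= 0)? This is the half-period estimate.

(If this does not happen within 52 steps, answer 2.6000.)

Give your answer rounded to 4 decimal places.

Answer: 2.6000

Derivation:
Step 0: x=[8.2000] v=[0.0000]
Step 1: x=[8.1974] v=[-0.0521]
Step 2: x=[8.1922] v=[-0.1041]
Step 3: x=[8.1844] v=[-0.1560]
Step 4: x=[8.1740] v=[-0.2077]
Step 5: x=[8.1610] v=[-0.2591]
Step 6: x=[8.1455] v=[-0.3101]
Step 7: x=[8.1275] v=[-0.3606]
Step 8: x=[8.1070] v=[-0.4106]
Step 9: x=[8.0840] v=[-0.4600]
Step 10: x=[8.0586] v=[-0.5087]
Step 11: x=[8.0308] v=[-0.5567]
Step 12: x=[8.0006] v=[-0.6039]
Step 13: x=[7.9681] v=[-0.6502]
Step 14: x=[7.9333] v=[-0.6956]
Step 15: x=[7.8963] v=[-0.7400]
Step 16: x=[7.8571] v=[-0.7833]
Step 17: x=[7.8158] v=[-0.8255]
Step 18: x=[7.7725] v=[-0.8665]
Step 19: x=[7.7272] v=[-0.9062]
Step 20: x=[7.6800] v=[-0.9446]
Step 21: x=[7.6309] v=[-0.9817]
Step 22: x=[7.5800] v=[-1.0173]
Step 23: x=[7.5274] v=[-1.0515]
Step 24: x=[7.4732] v=[-1.0841]
Step 25: x=[7.4174] v=[-1.1152]
Step 26: x=[7.3602] v=[-1.1447]
Step 27: x=[7.3016] v=[-1.1725]
Step 28: x=[7.2417] v=[-1.1986]
Step 29: x=[7.1806] v=[-1.2230]
Step 30: x=[7.1183] v=[-1.2456]
Step 31: x=[7.0550] v=[-1.2664]
Step 32: x=[6.9907] v=[-1.2854]
Step 33: x=[6.9256] v=[-1.3025]
Step 34: x=[6.8597] v=[-1.3177]
Step 35: x=[6.7932] v=[-1.3310]
Step 36: x=[6.7261] v=[-1.3424]
Step 37: x=[6.6585] v=[-1.3518]
Step 38: x=[6.5905] v=[-1.3593]
Step 39: x=[6.5223] v=[-1.3648]
Step 40: x=[6.4539] v=[-1.3683]
Step 41: x=[6.3854] v=[-1.3699]
Step 42: x=[6.3169] v=[-1.3695]
Step 43: x=[6.2485] v=[-1.3671]
Step 44: x=[6.1804] v=[-1.3627]
Step 45: x=[6.1126] v=[-1.3563]
Step 46: x=[6.0452] v=[-1.3480]
Step 47: x=[5.9783] v=[-1.3377]
Step 48: x=[5.9120] v=[-1.3255]
Step 49: x=[5.8464] v=[-1.3114]
Step 50: x=[5.7816] v=[-1.2954]
Step 51: x=[5.7177] v=[-1.2775]
Step 52: x=[5.6548] v=[-1.2578]
v[0] did not become non-negative within 52 steps; using fallback time=2.6000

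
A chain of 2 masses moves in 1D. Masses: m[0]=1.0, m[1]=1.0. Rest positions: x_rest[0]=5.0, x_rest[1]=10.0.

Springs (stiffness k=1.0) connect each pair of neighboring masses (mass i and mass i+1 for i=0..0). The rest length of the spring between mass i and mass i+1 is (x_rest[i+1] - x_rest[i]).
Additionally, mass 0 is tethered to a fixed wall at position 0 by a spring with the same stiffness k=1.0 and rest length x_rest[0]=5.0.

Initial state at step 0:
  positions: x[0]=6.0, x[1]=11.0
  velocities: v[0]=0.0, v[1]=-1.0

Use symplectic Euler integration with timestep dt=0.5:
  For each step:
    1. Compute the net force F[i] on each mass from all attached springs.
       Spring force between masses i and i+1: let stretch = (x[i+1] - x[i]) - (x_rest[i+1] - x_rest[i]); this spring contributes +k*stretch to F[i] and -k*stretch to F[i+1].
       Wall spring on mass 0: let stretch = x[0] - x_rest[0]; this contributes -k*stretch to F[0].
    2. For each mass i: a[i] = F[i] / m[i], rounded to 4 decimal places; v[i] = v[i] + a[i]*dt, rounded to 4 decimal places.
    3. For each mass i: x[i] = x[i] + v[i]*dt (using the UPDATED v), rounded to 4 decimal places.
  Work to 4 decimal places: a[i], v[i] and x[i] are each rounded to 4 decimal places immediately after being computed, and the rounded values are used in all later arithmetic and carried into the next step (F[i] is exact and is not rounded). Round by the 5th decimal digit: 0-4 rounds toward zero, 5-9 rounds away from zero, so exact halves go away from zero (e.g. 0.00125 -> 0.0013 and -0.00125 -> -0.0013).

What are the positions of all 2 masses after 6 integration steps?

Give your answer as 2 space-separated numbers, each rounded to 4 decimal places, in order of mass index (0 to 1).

Answer: 3.8874 8.4122

Derivation:
Step 0: x=[6.0000 11.0000] v=[0.0000 -1.0000]
Step 1: x=[5.7500 10.5000] v=[-0.5000 -1.0000]
Step 2: x=[5.2500 10.0625] v=[-1.0000 -0.8750]
Step 3: x=[4.6406 9.6719] v=[-1.2188 -0.7813]
Step 4: x=[4.1289 9.2734] v=[-1.0235 -0.7970]
Step 5: x=[3.8711 8.8388] v=[-0.5157 -0.8693]
Step 6: x=[3.8874 8.4122] v=[0.0326 -0.8532]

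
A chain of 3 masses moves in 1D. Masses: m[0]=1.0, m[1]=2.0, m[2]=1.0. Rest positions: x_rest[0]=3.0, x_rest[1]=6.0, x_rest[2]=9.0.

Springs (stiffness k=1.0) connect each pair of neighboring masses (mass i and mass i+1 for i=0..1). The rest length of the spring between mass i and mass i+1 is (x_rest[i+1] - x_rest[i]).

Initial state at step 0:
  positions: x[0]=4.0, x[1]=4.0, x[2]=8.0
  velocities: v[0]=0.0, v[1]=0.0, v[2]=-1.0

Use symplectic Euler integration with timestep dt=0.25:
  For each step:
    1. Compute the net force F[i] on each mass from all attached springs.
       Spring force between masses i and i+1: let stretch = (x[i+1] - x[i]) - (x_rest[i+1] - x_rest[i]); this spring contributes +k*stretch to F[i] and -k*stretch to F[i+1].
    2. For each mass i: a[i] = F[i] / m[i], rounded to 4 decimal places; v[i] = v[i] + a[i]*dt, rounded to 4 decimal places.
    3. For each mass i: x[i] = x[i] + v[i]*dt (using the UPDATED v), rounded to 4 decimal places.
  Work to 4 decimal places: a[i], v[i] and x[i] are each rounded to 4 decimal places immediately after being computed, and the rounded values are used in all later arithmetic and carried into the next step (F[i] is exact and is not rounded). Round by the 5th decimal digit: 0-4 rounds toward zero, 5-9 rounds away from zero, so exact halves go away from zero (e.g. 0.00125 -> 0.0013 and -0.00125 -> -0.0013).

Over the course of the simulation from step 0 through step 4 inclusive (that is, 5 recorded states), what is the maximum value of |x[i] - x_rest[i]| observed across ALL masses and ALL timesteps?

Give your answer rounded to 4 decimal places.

Step 0: x=[4.0000 4.0000 8.0000] v=[0.0000 0.0000 -1.0000]
Step 1: x=[3.8125 4.1250 7.6875] v=[-0.7500 0.5000 -1.2500]
Step 2: x=[3.4570 4.3516 7.3399] v=[-1.4219 0.9063 -1.3906]
Step 3: x=[2.9699 4.6436 6.9930] v=[-1.9483 1.1680 -1.3877]
Step 4: x=[2.3999 4.9567 6.6867] v=[-2.2799 1.2525 -1.2251]
Max displacement = 2.3133

Answer: 2.3133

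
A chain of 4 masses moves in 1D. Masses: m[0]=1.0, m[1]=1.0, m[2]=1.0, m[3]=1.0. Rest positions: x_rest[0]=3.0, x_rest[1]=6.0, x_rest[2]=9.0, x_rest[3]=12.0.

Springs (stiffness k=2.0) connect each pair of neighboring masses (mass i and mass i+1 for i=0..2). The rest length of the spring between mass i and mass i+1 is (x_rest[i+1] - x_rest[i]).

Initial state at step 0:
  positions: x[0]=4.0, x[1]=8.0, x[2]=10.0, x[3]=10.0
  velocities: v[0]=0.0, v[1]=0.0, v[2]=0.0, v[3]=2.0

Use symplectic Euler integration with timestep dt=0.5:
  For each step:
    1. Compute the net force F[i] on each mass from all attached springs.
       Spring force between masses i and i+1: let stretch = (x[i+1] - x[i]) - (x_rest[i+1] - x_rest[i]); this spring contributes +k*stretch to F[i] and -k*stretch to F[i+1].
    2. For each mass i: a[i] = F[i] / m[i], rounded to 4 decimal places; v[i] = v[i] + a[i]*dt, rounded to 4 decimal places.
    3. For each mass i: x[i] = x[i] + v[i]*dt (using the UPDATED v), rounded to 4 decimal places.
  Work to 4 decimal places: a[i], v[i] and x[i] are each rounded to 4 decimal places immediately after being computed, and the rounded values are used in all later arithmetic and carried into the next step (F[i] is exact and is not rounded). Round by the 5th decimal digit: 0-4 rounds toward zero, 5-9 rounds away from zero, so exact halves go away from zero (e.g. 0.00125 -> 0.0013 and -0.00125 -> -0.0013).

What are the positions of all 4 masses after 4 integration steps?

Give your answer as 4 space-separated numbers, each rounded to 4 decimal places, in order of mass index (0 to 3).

Answer: 2.5000 6.7500 11.7500 15.0000

Derivation:
Step 0: x=[4.0000 8.0000 10.0000 10.0000] v=[0.0000 0.0000 0.0000 2.0000]
Step 1: x=[4.5000 7.0000 9.0000 12.5000] v=[1.0000 -2.0000 -2.0000 5.0000]
Step 2: x=[4.7500 5.7500 8.7500 14.7500] v=[0.5000 -2.5000 -0.5000 4.5000]
Step 3: x=[4.0000 5.5000 10.0000 15.5000] v=[-1.5000 -0.5000 2.5000 1.5000]
Step 4: x=[2.5000 6.7500 11.7500 15.0000] v=[-3.0000 2.5000 3.5000 -1.0000]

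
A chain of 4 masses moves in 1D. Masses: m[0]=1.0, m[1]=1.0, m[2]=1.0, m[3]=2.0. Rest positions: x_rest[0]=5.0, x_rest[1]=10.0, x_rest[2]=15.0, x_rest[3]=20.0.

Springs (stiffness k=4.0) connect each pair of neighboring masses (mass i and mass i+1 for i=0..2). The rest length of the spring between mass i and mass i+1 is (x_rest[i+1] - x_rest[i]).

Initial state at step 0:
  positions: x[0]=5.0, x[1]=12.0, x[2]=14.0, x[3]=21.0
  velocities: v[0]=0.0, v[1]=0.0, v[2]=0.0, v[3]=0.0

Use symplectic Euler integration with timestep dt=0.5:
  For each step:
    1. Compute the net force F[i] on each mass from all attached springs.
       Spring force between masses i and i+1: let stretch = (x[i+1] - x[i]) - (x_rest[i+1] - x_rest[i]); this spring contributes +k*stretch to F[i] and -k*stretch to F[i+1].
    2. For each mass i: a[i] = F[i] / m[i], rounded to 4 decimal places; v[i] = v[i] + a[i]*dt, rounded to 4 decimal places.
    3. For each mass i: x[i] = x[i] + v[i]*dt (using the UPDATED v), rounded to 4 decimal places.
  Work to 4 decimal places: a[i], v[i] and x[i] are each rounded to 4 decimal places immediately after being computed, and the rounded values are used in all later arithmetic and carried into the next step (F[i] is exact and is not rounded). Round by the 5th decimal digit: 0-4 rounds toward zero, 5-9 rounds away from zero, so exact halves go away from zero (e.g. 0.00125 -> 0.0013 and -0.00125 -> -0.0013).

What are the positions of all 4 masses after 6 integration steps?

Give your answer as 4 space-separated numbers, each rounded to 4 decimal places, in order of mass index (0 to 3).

Step 0: x=[5.0000 12.0000 14.0000 21.0000] v=[0.0000 0.0000 0.0000 0.0000]
Step 1: x=[7.0000 7.0000 19.0000 20.0000] v=[4.0000 -10.0000 10.0000 -2.0000]
Step 2: x=[4.0000 14.0000 13.0000 21.0000] v=[-6.0000 14.0000 -12.0000 2.0000]
Step 3: x=[6.0000 10.0000 16.0000 20.5000] v=[4.0000 -8.0000 6.0000 -1.0000]
Step 4: x=[7.0000 8.0000 17.5000 20.2500] v=[2.0000 -4.0000 3.0000 -0.5000]
Step 5: x=[4.0000 14.5000 12.2500 21.1250] v=[-6.0000 13.0000 -10.5000 1.7500]
Step 6: x=[6.5000 8.2500 18.1250 20.0625] v=[5.0000 -12.5000 11.7500 -2.1250]

Answer: 6.5000 8.2500 18.1250 20.0625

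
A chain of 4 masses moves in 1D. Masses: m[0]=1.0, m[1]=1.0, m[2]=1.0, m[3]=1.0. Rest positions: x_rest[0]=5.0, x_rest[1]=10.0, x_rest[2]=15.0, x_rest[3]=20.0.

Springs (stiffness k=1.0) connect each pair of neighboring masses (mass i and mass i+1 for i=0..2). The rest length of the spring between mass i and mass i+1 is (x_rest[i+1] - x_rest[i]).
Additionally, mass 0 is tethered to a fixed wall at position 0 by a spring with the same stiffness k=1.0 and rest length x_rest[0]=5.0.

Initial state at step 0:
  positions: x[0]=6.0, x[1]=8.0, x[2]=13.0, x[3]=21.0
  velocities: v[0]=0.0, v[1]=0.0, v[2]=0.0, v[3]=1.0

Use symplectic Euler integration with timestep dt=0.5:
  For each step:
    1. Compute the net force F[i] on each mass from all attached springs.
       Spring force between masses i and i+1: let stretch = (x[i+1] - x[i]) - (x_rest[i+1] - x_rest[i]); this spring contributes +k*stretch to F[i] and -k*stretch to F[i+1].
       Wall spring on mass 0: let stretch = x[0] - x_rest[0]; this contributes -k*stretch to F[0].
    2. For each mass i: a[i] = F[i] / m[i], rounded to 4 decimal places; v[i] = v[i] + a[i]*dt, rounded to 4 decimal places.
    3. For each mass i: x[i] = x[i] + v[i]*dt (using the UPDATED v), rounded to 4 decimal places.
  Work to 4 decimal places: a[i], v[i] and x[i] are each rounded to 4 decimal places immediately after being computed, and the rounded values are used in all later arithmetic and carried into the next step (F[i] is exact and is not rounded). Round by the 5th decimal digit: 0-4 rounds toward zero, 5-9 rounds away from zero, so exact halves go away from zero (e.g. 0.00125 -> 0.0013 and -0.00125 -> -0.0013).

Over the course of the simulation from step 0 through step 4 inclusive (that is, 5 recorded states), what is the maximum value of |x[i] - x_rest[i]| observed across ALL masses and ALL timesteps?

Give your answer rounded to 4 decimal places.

Answer: 2.0156

Derivation:
Step 0: x=[6.0000 8.0000 13.0000 21.0000] v=[0.0000 0.0000 0.0000 1.0000]
Step 1: x=[5.0000 8.7500 13.7500 20.7500] v=[-2.0000 1.5000 1.5000 -0.5000]
Step 2: x=[3.6875 9.8125 15.0000 20.0000] v=[-2.6250 2.1250 2.5000 -1.5000]
Step 3: x=[2.9844 10.6407 16.2032 19.2500] v=[-1.4063 1.6563 2.4063 -1.5000]
Step 4: x=[3.4493 10.9454 16.7775 18.9883] v=[0.9297 0.6094 1.1485 -0.5234]
Max displacement = 2.0156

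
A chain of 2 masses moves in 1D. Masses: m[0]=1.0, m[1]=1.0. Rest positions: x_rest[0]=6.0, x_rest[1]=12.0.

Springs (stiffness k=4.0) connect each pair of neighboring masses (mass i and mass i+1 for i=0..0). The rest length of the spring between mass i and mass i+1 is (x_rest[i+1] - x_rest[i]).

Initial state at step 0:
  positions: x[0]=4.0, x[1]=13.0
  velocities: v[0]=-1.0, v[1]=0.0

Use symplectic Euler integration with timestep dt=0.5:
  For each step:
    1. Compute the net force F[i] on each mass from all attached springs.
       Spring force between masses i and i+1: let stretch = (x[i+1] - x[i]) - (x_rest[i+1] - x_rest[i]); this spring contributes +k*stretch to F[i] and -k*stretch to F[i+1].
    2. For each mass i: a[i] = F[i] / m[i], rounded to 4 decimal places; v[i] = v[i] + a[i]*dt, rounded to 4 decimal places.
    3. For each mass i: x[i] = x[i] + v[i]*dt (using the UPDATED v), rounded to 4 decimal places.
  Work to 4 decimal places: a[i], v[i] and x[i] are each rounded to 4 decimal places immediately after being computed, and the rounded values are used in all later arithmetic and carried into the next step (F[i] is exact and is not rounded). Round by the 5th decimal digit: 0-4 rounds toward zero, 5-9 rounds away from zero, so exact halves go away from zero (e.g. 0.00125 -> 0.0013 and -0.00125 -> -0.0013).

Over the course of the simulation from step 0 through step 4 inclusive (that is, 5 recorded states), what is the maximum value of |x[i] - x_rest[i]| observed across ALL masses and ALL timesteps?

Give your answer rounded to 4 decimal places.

Step 0: x=[4.0000 13.0000] v=[-1.0000 0.0000]
Step 1: x=[6.5000 10.0000] v=[5.0000 -6.0000]
Step 2: x=[6.5000 9.5000] v=[0.0000 -1.0000]
Step 3: x=[3.5000 12.0000] v=[-6.0000 5.0000]
Step 4: x=[3.0000 12.0000] v=[-1.0000 0.0000]
Max displacement = 3.0000

Answer: 3.0000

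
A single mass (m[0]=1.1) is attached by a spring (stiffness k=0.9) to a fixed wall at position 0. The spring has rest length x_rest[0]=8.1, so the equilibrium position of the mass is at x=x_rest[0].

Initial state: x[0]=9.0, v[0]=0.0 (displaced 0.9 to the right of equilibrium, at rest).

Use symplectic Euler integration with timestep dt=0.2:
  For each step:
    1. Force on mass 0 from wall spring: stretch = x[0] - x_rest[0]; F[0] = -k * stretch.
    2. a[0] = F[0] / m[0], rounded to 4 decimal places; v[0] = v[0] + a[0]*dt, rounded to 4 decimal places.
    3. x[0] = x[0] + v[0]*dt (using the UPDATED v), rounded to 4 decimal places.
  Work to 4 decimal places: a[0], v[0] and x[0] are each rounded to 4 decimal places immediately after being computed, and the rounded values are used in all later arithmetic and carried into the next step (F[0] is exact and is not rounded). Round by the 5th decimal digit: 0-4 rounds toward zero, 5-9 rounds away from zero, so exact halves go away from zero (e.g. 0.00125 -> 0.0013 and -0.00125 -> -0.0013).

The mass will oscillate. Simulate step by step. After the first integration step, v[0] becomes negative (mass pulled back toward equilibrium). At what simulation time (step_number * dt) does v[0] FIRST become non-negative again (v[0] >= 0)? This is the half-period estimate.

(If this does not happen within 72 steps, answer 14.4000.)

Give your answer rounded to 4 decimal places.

Answer: 3.6000

Derivation:
Step 0: x=[9.0000] v=[0.0000]
Step 1: x=[8.9705] v=[-0.1473]
Step 2: x=[8.9126] v=[-0.2897]
Step 3: x=[8.8281] v=[-0.4227]
Step 4: x=[8.7197] v=[-0.5418]
Step 5: x=[8.5911] v=[-0.6432]
Step 6: x=[8.4464] v=[-0.7236]
Step 7: x=[8.2903] v=[-0.7803]
Step 8: x=[8.1280] v=[-0.8114]
Step 9: x=[7.9648] v=[-0.8160]
Step 10: x=[7.8060] v=[-0.7939]
Step 11: x=[7.6568] v=[-0.7458]
Step 12: x=[7.5221] v=[-0.6733]
Step 13: x=[7.4064] v=[-0.5787]
Step 14: x=[7.3134] v=[-0.4652]
Step 15: x=[7.2461] v=[-0.3365]
Step 16: x=[7.2067] v=[-0.1968]
Step 17: x=[7.1966] v=[-0.0506]
Step 18: x=[7.2160] v=[0.0972]
First v>=0 after going negative at step 18, time=3.6000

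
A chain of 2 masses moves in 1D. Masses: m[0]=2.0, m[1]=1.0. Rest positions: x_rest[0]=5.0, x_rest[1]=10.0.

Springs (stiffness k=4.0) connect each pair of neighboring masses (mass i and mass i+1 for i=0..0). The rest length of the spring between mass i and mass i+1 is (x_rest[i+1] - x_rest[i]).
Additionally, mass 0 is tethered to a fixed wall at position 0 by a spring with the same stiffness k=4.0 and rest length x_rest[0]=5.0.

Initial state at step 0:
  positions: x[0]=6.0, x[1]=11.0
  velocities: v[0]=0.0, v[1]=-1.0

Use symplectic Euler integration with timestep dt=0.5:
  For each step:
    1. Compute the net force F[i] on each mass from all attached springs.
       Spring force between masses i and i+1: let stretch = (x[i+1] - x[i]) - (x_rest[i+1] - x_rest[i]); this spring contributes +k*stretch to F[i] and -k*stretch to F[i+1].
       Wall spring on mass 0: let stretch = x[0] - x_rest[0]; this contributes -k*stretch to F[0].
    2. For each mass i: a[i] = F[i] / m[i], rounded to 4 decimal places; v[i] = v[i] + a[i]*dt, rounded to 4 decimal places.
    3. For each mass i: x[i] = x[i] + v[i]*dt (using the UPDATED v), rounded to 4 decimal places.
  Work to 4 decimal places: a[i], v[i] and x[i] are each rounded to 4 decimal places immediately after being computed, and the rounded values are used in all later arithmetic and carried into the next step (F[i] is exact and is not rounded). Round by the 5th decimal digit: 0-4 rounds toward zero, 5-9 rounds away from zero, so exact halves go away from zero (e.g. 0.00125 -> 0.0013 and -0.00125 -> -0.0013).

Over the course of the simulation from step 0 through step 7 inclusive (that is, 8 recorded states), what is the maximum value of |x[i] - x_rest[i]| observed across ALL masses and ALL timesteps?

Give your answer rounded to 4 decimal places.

Answer: 1.6250

Derivation:
Step 0: x=[6.0000 11.0000] v=[0.0000 -1.0000]
Step 1: x=[5.5000 10.5000] v=[-1.0000 -1.0000]
Step 2: x=[4.7500 10.0000] v=[-1.5000 -1.0000]
Step 3: x=[4.2500 9.2500] v=[-1.0000 -1.5000]
Step 4: x=[4.1250 8.5000] v=[-0.2500 -1.5000]
Step 5: x=[4.1250 8.3750] v=[0.0000 -0.2500]
Step 6: x=[4.1875 9.0000] v=[0.1250 1.2500]
Step 7: x=[4.5625 9.8125] v=[0.7500 1.6250]
Max displacement = 1.6250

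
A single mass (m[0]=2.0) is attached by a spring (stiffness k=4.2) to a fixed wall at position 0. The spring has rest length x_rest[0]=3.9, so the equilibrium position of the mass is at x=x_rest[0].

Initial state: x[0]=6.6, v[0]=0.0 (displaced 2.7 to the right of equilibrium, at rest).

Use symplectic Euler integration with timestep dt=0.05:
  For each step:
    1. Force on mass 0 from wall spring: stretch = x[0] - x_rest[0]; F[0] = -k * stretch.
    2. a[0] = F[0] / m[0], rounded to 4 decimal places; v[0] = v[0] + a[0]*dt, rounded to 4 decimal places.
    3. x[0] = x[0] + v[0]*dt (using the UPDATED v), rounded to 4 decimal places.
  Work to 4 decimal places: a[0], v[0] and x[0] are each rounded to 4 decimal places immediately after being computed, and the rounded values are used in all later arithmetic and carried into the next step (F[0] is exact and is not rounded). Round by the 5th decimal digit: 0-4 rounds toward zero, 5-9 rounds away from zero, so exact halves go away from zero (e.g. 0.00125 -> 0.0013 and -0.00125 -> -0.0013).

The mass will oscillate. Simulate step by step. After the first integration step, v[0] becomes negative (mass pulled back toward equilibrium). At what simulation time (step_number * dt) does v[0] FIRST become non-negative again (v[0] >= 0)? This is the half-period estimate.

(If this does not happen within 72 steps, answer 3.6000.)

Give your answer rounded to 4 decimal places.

Answer: 2.2000

Derivation:
Step 0: x=[6.6000] v=[0.0000]
Step 1: x=[6.5858] v=[-0.2835]
Step 2: x=[6.5575] v=[-0.5655]
Step 3: x=[6.5153] v=[-0.8445]
Step 4: x=[6.4593] v=[-1.1191]
Step 5: x=[6.3899] v=[-1.3878]
Step 6: x=[6.3074] v=[-1.6492]
Step 7: x=[6.2123] v=[-1.9020]
Step 8: x=[6.1051] v=[-2.1448]
Step 9: x=[5.9863] v=[-2.3763]
Step 10: x=[5.8565] v=[-2.5954]
Step 11: x=[5.7165] v=[-2.8008]
Step 12: x=[5.5669] v=[-2.9915]
Step 13: x=[5.4086] v=[-3.1665]
Step 14: x=[5.2424] v=[-3.3249]
Step 15: x=[5.0691] v=[-3.4659]
Step 16: x=[4.8897] v=[-3.5887]
Step 17: x=[4.7051] v=[-3.6926]
Step 18: x=[4.5162] v=[-3.7771]
Step 19: x=[4.3241] v=[-3.8418]
Step 20: x=[4.1298] v=[-3.8863]
Step 21: x=[3.9343] v=[-3.9104]
Step 22: x=[3.7386] v=[-3.9140]
Step 23: x=[3.5437] v=[-3.8971]
Step 24: x=[3.3507] v=[-3.8597]
Step 25: x=[3.1606] v=[-3.8020]
Step 26: x=[2.9744] v=[-3.7244]
Step 27: x=[2.7930] v=[-3.6272]
Step 28: x=[2.6175] v=[-3.5110]
Step 29: x=[2.4487] v=[-3.3763]
Step 30: x=[2.2875] v=[-3.2239]
Step 31: x=[2.1348] v=[-3.0546]
Step 32: x=[1.9913] v=[-2.8693]
Step 33: x=[1.8579] v=[-2.6689]
Step 34: x=[1.7352] v=[-2.4545]
Step 35: x=[1.6238] v=[-2.2272]
Step 36: x=[1.5244] v=[-1.9882]
Step 37: x=[1.4375] v=[-1.7388]
Step 38: x=[1.3635] v=[-1.4802]
Step 39: x=[1.3028] v=[-1.2139]
Step 40: x=[1.2557] v=[-0.9412]
Step 41: x=[1.2225] v=[-0.6636]
Step 42: x=[1.2034] v=[-0.3825]
Step 43: x=[1.1984] v=[-0.0994]
Step 44: x=[1.2076] v=[0.1843]
First v>=0 after going negative at step 44, time=2.2000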